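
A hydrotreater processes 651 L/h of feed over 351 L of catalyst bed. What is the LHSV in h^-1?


LHSV = volumetric feed rate / catalyst volume
= 651 L/h / 351 L
= 1.855 h^-1

1.855 h^-1


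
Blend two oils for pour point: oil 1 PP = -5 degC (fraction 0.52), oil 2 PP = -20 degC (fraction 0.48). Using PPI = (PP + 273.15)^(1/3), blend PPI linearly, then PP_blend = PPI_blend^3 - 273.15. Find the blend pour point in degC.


PPI_1 = (-5 + 273.15)^(1/3) = 6.448508
PPI_2 = (-20 + 273.15)^(1/3) = 6.325953
PPI_blend = 0.52 * 6.448508 + 0.48 * 6.325953 = 6.389682
PP_blend = 6.389682^3 - 273.15 = 260.8782 - 273.15 = -12.27

-12.27 degC


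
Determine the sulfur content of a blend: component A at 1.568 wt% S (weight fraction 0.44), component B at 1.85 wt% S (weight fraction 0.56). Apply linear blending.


Linear sulfur blending: S_blend = x1*S1 + x2*S2
Contribution 1: 0.44 * 1.568 = 0.68992 wt%
Contribution 2: 0.56 * 1.85 = 1.036 wt%
S_blend = 0.68992 + 1.036 = 1.72592

1.72592 wt%


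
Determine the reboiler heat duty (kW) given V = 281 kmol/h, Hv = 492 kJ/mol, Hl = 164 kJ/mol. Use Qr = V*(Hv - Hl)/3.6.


Qr = 281 * (492 - 164) / 3.6 = 281 * 328 / 3.6 = 25600

25600 kW


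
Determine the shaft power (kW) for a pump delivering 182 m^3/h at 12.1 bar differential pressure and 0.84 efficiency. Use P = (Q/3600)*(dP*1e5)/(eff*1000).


Q = 182 / 3600 = 0.0505556 m^3/s
P = 0.0505556 * (12.1 * 1e5) / 0.84 / 1000 = 72.82

72.82 kW


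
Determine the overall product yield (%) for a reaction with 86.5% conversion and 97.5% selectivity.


Overall yield = conversion (%) * selectivity (%) / 100
Conversion = 86.5%, Selectivity = 97.5%
Y = 86.5 * 97.5 / 100
= 84.3375 %

84.3375 %


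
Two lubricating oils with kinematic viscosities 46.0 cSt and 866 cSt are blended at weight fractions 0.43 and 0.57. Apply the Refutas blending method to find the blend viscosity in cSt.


Refutas method: VBN_i = 14.534*ln(ln(visc_i + 0.8)) + 10.975, blended linearly by mass fraction; since VBN is linear in VBI_i = ln(ln(visc_i + 0.8)) and the fractions sum to 1, blend VBI directly: visc = exp(exp(VBI_blend)) - 0.8
VBI_1 = ln(ln(46.0 + 0.8)) = 1.347
VBI_2 = ln(ln(866 + 0.8)) = 1.91173
VBI_blend = 0.43 * 1.347 + 0.57 * 1.91173 = 1.6689
visc_blend = exp(exp(1.6689)) - 0.8 = 200.8

200.8 cSt


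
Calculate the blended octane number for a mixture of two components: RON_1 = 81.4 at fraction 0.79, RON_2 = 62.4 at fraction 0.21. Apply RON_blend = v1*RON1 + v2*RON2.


Linear blending: RON_blend = sum(vi * RONi)
Contribution 1: 0.79 * 81.4 = 64.306
Contribution 2: 0.21 * 62.4 = 13.104
RON_blend = 64.306 + 13.104 = 77.41

77.41


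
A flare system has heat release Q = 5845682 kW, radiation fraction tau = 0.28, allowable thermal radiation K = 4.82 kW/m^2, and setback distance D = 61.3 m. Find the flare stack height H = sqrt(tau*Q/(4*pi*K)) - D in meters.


tau*Q/(4*pi*K) = 0.28 * 5845682 / (4 * pi * 4.82) = 27023.2
sqrt(27023.2) = 164.387
H = 164.387 - 61.3 = 103.1

103.1 m


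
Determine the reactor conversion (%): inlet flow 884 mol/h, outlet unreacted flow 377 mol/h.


X = (F_in - F_out) / F_in * 100
Moles reacted = 884 - 377 = 507
X = 507 / 884 * 100
= 0.5735 * 100
= 57.35 %

57.35 %


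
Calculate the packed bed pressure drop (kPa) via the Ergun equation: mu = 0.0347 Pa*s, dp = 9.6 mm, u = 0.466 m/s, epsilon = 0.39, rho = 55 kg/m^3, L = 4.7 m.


dp = 9.6 mm = 0.0096 m
Viscous term = 150*0.0347*0.466*(1-0.39)^2 / (0.0096^2*0.39^3) = 165094
Inertial term = 1.75*55*0.466^2*(1-0.39) / (0.0096*0.39^3) = 22389.1
dP/L = 165094 + 22389.1 = 187483 Pa/m
dP = 187483 * 4.7 / 1000 = 881.2 kPa

881.2 kPa


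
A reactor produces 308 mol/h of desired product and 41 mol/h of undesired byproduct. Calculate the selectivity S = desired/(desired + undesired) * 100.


Selectivity = desired / (desired + undesired) * 100
Total products = 308 + 41 = 349 mol/h
S = 308 / 349 * 100
= 0.8825 * 100
= 88.25 %

88.25 %


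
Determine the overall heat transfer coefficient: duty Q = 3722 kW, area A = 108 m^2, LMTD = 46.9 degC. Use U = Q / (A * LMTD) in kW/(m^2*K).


From Q = U*A*LMTD, U = Q / (A * LMTD)
U = 3722 / (108 * 46.9) = 3722 / 5065.2 = 0.7348

0.7348 kW/(m^2*K)


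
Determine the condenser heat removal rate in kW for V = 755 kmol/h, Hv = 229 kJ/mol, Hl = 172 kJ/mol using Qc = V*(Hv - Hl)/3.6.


Qc = 755 * (229 - 172) / 3.6 = 755 * 57 / 3.6 = 11950

11950 kW


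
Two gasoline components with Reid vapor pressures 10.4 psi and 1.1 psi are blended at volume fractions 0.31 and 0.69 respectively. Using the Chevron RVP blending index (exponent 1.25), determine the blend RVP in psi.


Chevron index: RVP_blend = (sum xi*RVPi^1.25)^(1/1.25)
RVP^1.25 terms: 0.31 * 10.4^1.25 + 0.69 * 1.1^1.25 = 6.56697
RVP_blend = 6.56697^(1/1.25) = 4.507

4.507 psi


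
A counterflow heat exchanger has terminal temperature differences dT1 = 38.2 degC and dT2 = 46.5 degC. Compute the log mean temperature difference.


LMTD = (dT1 - dT2) / ln(dT1/dT2)
= (38.2 - 46.5) / ln(38.2 / 46.5) = -8.3 / -0.196617 = 42.21

42.21 degC


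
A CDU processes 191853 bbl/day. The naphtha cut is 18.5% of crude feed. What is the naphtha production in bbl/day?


Crude throughput = 191853 bbl/day
Fraction yield = 18.5%
yield = throughput * fraction / 100
yield = 191853 * 18.5 / 100 = 35492.805

35492.805 bbl/day


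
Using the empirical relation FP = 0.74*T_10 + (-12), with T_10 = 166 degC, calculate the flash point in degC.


FP = 0.74 * 166 + (-12) = 110.84

110.84 degC


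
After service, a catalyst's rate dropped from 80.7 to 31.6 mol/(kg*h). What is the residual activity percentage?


Activity (%) = (rate_used / rate_fresh) * 100
rate_used = 31.6, rate_fresh = 80.7
= (31.6 / 80.7) * 100
= 0.3916 * 100 = 39.16

39.16 %


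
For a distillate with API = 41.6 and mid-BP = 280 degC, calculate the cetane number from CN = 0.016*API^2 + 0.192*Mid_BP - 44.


CN = 0.016 * 41.6^2 + 0.192 * 280 - 44
CN = 27.68896 + 53.76 - 44 = 37.44896

37.44896


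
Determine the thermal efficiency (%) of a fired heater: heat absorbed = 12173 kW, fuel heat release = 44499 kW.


Furnace efficiency = Q_absorbed / Q_fuel * 100
= 12173 / 44499 * 100 = 27.36

27.36 %


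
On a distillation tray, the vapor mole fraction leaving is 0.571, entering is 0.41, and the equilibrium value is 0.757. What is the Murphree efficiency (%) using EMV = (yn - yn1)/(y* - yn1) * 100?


Murphree vapor efficiency: EMV = (y_n - y_(n-1)) / (y*_n - y_(n-1)) * 100
EMV = (0.571 - 0.41) / (0.757 - 0.41) * 100 = 0.161 / 0.347 * 100 = 46.40

46.40 %


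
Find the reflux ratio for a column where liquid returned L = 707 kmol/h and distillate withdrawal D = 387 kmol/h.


Reflux ratio definition: R = L / D (liquid returned / distillate withdrawn)
L = 707 kmol/h, D = 387 kmol/h
R = 707 / 387 = 1.827

1.827


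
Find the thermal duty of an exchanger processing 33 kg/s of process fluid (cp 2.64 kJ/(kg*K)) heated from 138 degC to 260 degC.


Q = m_dot * cp * delta_T
delta_T = 260 - 138 = 122 K
Q = 33 * 2.64 * 122
= 87.12 * 122
= 10628.64 kW

10628.64 kW


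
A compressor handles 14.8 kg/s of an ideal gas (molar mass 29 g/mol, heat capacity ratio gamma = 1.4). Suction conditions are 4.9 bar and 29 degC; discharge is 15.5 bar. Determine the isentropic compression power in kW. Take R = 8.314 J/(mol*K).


Isentropic work: W = m*(gamma/(gamma-1))*(R*T1/MW)*((P2/P1)^((gamma-1)/gamma) - 1)
T1 = 29 + 273.15 = 302.15 K
Pressure ratio = 15.5 / 4.9 = 3.16327
Exponent = (1.4 - 1)/1.4 = 0.285714
(P2/P1)^exp - 1 = 3.16327^0.285714 - 1 = 0.38962
W = 14.8 * 1.4 / 0.4 * 8.314 * 302.15 / 29 * 0.38962 = 1748

1748 kW


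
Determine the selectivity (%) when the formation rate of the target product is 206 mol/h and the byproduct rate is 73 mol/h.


Selectivity = desired / (desired + undesired) * 100
Total products = 206 + 73 = 279 mol/h
S = 206 / 279 * 100
= 0.7384 * 100
= 73.84 %

73.84 %


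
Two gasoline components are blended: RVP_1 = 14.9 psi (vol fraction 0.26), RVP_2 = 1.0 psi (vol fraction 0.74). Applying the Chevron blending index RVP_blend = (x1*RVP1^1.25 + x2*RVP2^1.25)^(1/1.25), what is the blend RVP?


Chevron index: RVP_blend = (sum xi*RVPi^1.25)^(1/1.25)
RVP^1.25 terms: 0.26 * 14.9^1.25 + 0.74 * 1.0^1.25 = 8.35125
RVP_blend = 8.35125^(1/1.25) = 5.463

5.463 psi


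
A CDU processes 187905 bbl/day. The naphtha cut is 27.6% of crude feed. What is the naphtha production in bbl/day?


Crude throughput = 187905 bbl/day
Fraction yield = 27.6%
yield = throughput * fraction / 100
yield = 187905 * 27.6 / 100 = 51861.78

51861.78 bbl/day


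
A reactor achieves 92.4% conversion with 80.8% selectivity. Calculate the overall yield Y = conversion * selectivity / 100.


Overall yield = conversion (%) * selectivity (%) / 100
Conversion = 92.4%, Selectivity = 80.8%
Y = 92.4 * 80.8 / 100
= 74.6592 %

74.6592 %


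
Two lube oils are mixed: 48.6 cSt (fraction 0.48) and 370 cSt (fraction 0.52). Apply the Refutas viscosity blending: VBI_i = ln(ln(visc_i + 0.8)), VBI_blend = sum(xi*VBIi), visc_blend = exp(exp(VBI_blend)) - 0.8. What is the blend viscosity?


Refutas method: VBN_i = 14.534*ln(ln(visc_i + 0.8)) + 10.975, blended linearly by mass fraction; since VBN is linear in VBI_i = ln(ln(visc_i + 0.8)) and the fractions sum to 1, blend VBI directly: visc = exp(exp(VBI_blend)) - 0.8
VBI_1 = ln(ln(48.6 + 0.8)) = 1.36096
VBI_2 = ln(ln(370 + 0.8)) = 1.7776
VBI_blend = 0.48 * 1.36096 + 0.52 * 1.7776 = 1.57761
visc_blend = exp(exp(1.57761)) - 0.8 = 126.1

126.1 cSt


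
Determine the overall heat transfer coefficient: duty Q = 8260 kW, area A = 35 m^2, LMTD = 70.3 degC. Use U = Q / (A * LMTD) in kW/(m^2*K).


From Q = U*A*LMTD, U = Q / (A * LMTD)
U = 8260 / (35 * 70.3) = 8260 / 2460.5 = 3.357

3.357 kW/(m^2*K)


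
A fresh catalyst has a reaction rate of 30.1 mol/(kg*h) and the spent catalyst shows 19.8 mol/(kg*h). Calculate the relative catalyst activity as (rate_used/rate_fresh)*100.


Activity (%) = (rate_used / rate_fresh) * 100
rate_used = 19.8, rate_fresh = 30.1
= (19.8 / 30.1) * 100
= 0.6578 * 100 = 65.78

65.78 %


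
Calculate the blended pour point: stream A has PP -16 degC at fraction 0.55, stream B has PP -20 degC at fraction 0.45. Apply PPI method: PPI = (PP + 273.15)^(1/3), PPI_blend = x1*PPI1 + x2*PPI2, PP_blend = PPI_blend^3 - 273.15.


PPI_1 = (-16 + 273.15)^(1/3) = 6.359098
PPI_2 = (-20 + 273.15)^(1/3) = 6.325953
PPI_blend = 0.55 * 6.359098 + 0.45 * 6.325953 = 6.344183
PP_blend = 6.344183^3 - 273.15 = 255.3449 - 273.15 = -17.81

-17.81 degC


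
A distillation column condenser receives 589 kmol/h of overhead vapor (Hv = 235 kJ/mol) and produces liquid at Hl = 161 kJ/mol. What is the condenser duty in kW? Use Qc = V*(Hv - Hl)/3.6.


Qc = 589 * (235 - 161) / 3.6 = 589 * 74 / 3.6 = 12110

12110 kW


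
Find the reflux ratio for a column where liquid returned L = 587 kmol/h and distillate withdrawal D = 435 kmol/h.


Reflux ratio definition: R = L / D (liquid returned / distillate withdrawn)
L = 587 kmol/h, D = 435 kmol/h
R = 587 / 435 = 1.349

1.349


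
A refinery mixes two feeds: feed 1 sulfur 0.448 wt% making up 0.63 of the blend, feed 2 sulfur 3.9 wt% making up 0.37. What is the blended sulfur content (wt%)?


Linear sulfur blending: S_blend = x1*S1 + x2*S2
Contribution 1: 0.63 * 0.448 = 0.28224 wt%
Contribution 2: 0.37 * 3.9 = 1.443 wt%
S_blend = 0.28224 + 1.443 = 1.72524

1.72524 wt%


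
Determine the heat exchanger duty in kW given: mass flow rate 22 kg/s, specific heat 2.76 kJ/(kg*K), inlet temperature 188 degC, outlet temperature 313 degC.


Q = m_dot * cp * delta_T
delta_T = 313 - 188 = 125 K
Q = 22 * 2.76 * 125
= 60.72 * 125
= 7590 kW

7590 kW


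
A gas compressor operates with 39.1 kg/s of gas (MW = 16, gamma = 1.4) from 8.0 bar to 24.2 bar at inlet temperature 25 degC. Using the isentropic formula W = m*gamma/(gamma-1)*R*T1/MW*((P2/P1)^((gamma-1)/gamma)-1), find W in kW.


Isentropic work: W = m*(gamma/(gamma-1))*(R*T1/MW)*((P2/P1)^((gamma-1)/gamma) - 1)
T1 = 25 + 273.15 = 298.15 K
Pressure ratio = 24.2 / 8.0 = 3.025
Exponent = (1.4 - 1)/1.4 = 0.285714
(P2/P1)^exp - 1 = 3.025^0.285714 - 1 = 0.371987
W = 39.1 * 1.4 / 0.4 * 8.314 * 298.15 / 16 * 0.371987 = 7887

7887 kW


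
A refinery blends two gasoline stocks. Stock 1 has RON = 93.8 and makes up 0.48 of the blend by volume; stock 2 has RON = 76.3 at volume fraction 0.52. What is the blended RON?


Linear blending: RON_blend = sum(vi * RONi)
Contribution 1: 0.48 * 93.8 = 45.024
Contribution 2: 0.52 * 76.3 = 39.676
RON_blend = 45.024 + 39.676 = 84.7

84.7


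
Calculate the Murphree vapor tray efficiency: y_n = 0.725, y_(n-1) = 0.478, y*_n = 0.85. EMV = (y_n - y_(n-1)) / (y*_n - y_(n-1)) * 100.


Murphree vapor efficiency: EMV = (y_n - y_(n-1)) / (y*_n - y_(n-1)) * 100
EMV = (0.725 - 0.478) / (0.85 - 0.478) * 100 = 0.247 / 0.372 * 100 = 66.40

66.40 %


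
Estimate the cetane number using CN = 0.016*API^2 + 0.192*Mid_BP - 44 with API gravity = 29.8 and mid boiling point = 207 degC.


CN = 0.016 * 29.8^2 + 0.192 * 207 - 44
CN = 14.20864 + 39.744 - 44 = 9.95264

9.95264


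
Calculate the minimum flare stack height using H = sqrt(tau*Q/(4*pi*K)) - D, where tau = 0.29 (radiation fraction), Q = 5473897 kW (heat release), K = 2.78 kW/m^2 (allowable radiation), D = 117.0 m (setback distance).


tau*Q/(4*pi*K) = 0.29 * 5473897 / (4 * pi * 2.78) = 45440.2
sqrt(45440.2) = 213.167
H = 213.167 - 117.0 = 96.17

96.17 m


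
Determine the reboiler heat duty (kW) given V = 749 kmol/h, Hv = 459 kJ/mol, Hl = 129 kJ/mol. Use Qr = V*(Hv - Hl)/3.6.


Qr = 749 * (459 - 129) / 3.6 = 749 * 330 / 3.6 = 68660

68660 kW


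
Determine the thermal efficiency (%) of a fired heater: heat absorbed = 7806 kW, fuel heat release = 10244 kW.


Furnace efficiency = Q_absorbed / Q_fuel * 100
= 7806 / 10244 * 100 = 76.20

76.20 %


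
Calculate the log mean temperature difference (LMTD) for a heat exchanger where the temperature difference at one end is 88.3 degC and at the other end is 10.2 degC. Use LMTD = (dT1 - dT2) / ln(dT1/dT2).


LMTD = (dT1 - dT2) / ln(dT1/dT2)
= (88.3 - 10.2) / ln(88.3 / 10.2) = 78.1 / 2.15835 = 36.19

36.19 degC


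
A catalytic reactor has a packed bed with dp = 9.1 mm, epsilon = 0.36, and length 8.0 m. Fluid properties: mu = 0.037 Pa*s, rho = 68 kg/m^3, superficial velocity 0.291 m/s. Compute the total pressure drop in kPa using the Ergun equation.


dp = 9.1 mm = 0.0091 m
Viscous term = 150*0.037*0.291*(1-0.36)^2 / (0.0091^2*0.36^3) = 171220
Inertial term = 1.75*68*0.291^2*(1-0.36) / (0.0091*0.36^3) = 15190.2
dP/L = 171220 + 15190.2 = 186410 Pa/m
dP = 186410 * 8.0 / 1000 = 1491 kPa

1491 kPa


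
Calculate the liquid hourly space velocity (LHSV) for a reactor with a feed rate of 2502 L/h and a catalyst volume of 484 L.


LHSV = volumetric feed rate / catalyst volume
= 2502 L/h / 484 L
= 5.169 h^-1

5.169 h^-1


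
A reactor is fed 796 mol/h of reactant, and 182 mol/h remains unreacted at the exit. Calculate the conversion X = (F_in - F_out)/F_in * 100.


X = (F_in - F_out) / F_in * 100
Moles reacted = 796 - 182 = 614
X = 614 / 796 * 100
= 0.7714 * 100
= 77.14 %

77.14 %


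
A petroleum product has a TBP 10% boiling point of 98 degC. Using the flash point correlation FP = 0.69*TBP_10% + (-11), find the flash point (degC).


FP = 0.69 * 98 + (-11) = 56.62

56.62 degC


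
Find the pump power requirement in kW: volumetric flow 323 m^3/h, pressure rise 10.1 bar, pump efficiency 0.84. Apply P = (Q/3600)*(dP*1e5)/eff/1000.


Q = 323 / 3600 = 0.0897222 m^3/s
P = 0.0897222 * (10.1 * 1e5) / 0.84 / 1000 = 107.9

107.9 kW


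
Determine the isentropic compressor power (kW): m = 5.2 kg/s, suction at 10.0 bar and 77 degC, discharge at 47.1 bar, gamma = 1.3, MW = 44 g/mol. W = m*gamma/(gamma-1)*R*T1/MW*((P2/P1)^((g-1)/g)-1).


Isentropic work: W = m*(gamma/(gamma-1))*(R*T1/MW)*((P2/P1)^((gamma-1)/gamma) - 1)
T1 = 77 + 273.15 = 350.15 K
Pressure ratio = 47.1 / 10.0 = 4.71
Exponent = (1.3 - 1)/1.3 = 0.230769
(P2/P1)^exp - 1 = 4.71^0.230769 - 1 = 0.429922
W = 5.2 * 1.3 / 0.3 * 8.314 * 350.15 / 44 * 0.429922 = 641.0

641.0 kW


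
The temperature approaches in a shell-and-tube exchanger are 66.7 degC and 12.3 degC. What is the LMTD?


LMTD = (dT1 - dT2) / ln(dT1/dT2)
= (66.7 - 12.3) / ln(66.7 / 12.3) = 54.4 / 1.69061 = 32.18

32.18 degC


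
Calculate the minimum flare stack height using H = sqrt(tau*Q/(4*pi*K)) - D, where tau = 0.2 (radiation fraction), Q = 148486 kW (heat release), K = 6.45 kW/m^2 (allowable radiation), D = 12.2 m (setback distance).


tau*Q/(4*pi*K) = 0.2 * 148486 / (4 * pi * 6.45) = 366.392
sqrt(366.392) = 19.1414
H = 19.1414 - 12.2 = 6.941

6.941 m


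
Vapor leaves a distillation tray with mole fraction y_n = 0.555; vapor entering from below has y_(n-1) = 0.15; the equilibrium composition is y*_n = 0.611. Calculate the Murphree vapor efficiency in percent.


Murphree vapor efficiency: EMV = (y_n - y_(n-1)) / (y*_n - y_(n-1)) * 100
EMV = (0.555 - 0.15) / (0.611 - 0.15) * 100 = 0.405 / 0.461 * 100 = 87.85

87.85 %


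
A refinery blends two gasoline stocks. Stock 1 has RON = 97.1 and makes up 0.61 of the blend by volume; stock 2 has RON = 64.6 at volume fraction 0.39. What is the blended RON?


Linear blending: RON_blend = sum(vi * RONi)
Contribution 1: 0.61 * 97.1 = 59.231
Contribution 2: 0.39 * 64.6 = 25.194
RON_blend = 59.231 + 25.194 = 84.425

84.425


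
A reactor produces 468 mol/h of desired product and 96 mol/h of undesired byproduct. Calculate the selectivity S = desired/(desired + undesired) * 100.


Selectivity = desired / (desired + undesired) * 100
Total products = 468 + 96 = 564 mol/h
S = 468 / 564 * 100
= 0.8298 * 100
= 82.98 %

82.98 %


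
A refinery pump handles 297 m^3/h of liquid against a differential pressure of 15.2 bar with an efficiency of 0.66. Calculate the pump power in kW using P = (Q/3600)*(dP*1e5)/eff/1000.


Q = 297 / 3600 = 0.0825 m^3/s
P = 0.0825 * (15.2 * 1e5) / 0.66 / 1000 = 190.0

190.0 kW


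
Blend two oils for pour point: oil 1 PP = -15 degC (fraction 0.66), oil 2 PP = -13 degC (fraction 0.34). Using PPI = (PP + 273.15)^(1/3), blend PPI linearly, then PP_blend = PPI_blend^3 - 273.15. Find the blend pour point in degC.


PPI_1 = (-15 + 273.15)^(1/3) = 6.36733
PPI_2 = (-13 + 273.15)^(1/3) = 6.383731
PPI_blend = 0.66 * 6.36733 + 0.34 * 6.383731 = 6.372906
PP_blend = 6.372906^3 - 273.15 = 258.8288 - 273.15 = -14.32

-14.32 degC


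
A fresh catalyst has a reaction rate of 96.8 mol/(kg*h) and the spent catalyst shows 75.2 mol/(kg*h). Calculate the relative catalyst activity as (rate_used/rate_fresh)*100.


Activity (%) = (rate_used / rate_fresh) * 100
rate_used = 75.2, rate_fresh = 96.8
= (75.2 / 96.8) * 100
= 0.7769 * 100 = 77.69

77.69 %


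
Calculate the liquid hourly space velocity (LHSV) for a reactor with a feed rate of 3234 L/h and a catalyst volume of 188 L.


LHSV = volumetric feed rate / catalyst volume
= 3234 L/h / 188 L
= 17.20 h^-1

17.20 h^-1


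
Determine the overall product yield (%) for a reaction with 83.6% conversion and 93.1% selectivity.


Overall yield = conversion (%) * selectivity (%) / 100
Conversion = 83.6%, Selectivity = 93.1%
Y = 83.6 * 93.1 / 100
= 77.8316 %

77.8316 %


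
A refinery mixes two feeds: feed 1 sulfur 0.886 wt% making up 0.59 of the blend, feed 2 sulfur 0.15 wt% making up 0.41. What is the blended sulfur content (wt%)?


Linear sulfur blending: S_blend = x1*S1 + x2*S2
Contribution 1: 0.59 * 0.886 = 0.52274 wt%
Contribution 2: 0.41 * 0.15 = 0.0615 wt%
S_blend = 0.52274 + 0.0615 = 0.58424

0.58424 wt%


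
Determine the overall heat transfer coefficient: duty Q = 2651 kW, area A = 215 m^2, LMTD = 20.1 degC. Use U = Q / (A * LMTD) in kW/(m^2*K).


From Q = U*A*LMTD, U = Q / (A * LMTD)
U = 2651 / (215 * 20.1) = 2651 / 4321.5 = 0.6134

0.6134 kW/(m^2*K)


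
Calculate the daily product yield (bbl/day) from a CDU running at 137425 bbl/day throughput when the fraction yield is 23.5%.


Crude throughput = 137425 bbl/day
Fraction yield = 23.5%
yield = throughput * fraction / 100
yield = 137425 * 23.5 / 100 = 32294.875

32294.875 bbl/day


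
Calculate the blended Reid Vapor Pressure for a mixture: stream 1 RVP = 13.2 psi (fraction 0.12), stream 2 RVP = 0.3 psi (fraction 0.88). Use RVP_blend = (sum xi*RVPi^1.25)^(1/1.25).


Chevron index: RVP_blend = (sum xi*RVPi^1.25)^(1/1.25)
RVP^1.25 terms: 0.12 * 13.2^1.25 + 0.88 * 0.3^1.25 = 3.21463
RVP_blend = 3.21463^(1/1.25) = 2.545

2.545 psi


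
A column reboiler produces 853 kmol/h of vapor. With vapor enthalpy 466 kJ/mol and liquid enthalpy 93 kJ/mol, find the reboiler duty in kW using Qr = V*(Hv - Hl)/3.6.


Qr = 853 * (466 - 93) / 3.6 = 853 * 373 / 3.6 = 88380

88380 kW


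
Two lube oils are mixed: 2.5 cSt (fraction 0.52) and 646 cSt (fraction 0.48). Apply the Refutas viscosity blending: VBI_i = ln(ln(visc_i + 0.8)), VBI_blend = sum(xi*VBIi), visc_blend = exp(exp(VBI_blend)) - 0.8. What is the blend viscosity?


Refutas method: VBN_i = 14.534*ln(ln(visc_i + 0.8)) + 10.975, blended linearly by mass fraction; since VBN is linear in VBI_i = ln(ln(visc_i + 0.8)) and the fractions sum to 1, blend VBI directly: visc = exp(exp(VBI_blend)) - 0.8
VBI_1 = ln(ln(2.5 + 0.8)) = 0.177244
VBI_2 = ln(ln(646 + 0.8)) = 1.86749
VBI_blend = 0.52 * 0.177244 + 0.48 * 1.86749 = 0.988562
visc_blend = exp(exp(0.988562)) - 0.8 = 13.89

13.89 cSt


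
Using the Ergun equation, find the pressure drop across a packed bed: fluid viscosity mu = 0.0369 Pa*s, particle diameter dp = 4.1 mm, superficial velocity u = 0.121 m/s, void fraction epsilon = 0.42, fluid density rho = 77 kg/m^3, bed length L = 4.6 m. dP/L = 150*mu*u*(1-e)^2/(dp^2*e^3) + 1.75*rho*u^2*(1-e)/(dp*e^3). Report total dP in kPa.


dp = 4.1 mm = 0.0041 m
Viscous term = 150*0.0369*0.121*(1-0.42)^2 / (0.0041^2*0.42^3) = 180902
Inertial term = 1.75*77*0.121^2*(1-0.42) / (0.0041*0.42^3) = 3767
dP/L = 180902 + 3767 = 184669 Pa/m
dP = 184669 * 4.6 / 1000 = 849.5 kPa

849.5 kPa


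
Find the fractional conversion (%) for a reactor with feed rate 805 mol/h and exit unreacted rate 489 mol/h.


X = (F_in - F_out) / F_in * 100
Moles reacted = 805 - 489 = 316
X = 316 / 805 * 100
= 0.3925 * 100
= 39.25 %

39.25 %


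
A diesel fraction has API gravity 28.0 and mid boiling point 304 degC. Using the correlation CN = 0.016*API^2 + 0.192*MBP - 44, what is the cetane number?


CN = 0.016 * 28.0^2 + 0.192 * 304 - 44
CN = 12.544 + 58.368 - 44 = 26.912

26.912


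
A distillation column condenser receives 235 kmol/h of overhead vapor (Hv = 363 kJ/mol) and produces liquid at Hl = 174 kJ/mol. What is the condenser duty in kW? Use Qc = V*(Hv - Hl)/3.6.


Qc = 235 * (363 - 174) / 3.6 = 235 * 189 / 3.6 = 12340

12340 kW


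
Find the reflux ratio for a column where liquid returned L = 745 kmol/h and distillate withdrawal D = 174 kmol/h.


Reflux ratio definition: R = L / D (liquid returned / distillate withdrawn)
L = 745 kmol/h, D = 174 kmol/h
R = 745 / 174 = 4.282

4.282


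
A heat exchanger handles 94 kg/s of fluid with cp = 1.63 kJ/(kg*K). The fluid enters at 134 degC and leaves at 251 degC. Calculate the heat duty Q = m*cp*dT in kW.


Q = m_dot * cp * delta_T
delta_T = 251 - 134 = 117 K
Q = 94 * 1.63 * 117
= 153.22 * 117
= 17926.74 kW

17926.74 kW


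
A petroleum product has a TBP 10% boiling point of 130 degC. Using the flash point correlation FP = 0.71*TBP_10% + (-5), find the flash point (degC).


FP = 0.71 * 130 + (-5) = 87.3

87.3 degC


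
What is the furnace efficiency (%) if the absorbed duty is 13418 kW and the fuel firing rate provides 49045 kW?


Furnace efficiency = Q_absorbed / Q_fuel * 100
= 13418 / 49045 * 100 = 27.36

27.36 %


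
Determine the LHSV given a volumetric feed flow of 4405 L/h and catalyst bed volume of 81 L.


LHSV = volumetric feed rate / catalyst volume
= 4405 L/h / 81 L
= 54.38 h^-1

54.38 h^-1


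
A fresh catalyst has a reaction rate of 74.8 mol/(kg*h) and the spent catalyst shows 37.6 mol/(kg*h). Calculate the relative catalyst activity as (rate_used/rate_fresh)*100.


Activity (%) = (rate_used / rate_fresh) * 100
rate_used = 37.6, rate_fresh = 74.8
= (37.6 / 74.8) * 100
= 0.5027 * 100 = 50.27

50.27 %


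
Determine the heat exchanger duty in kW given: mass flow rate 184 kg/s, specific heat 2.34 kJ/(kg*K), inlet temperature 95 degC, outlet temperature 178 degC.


Q = m_dot * cp * delta_T
delta_T = 178 - 95 = 83 K
Q = 184 * 2.34 * 83
= 430.56 * 83
= 35736.48 kW

35736.48 kW


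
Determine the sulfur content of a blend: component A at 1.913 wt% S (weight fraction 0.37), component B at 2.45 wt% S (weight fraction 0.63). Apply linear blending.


Linear sulfur blending: S_blend = x1*S1 + x2*S2
Contribution 1: 0.37 * 1.913 = 0.70781 wt%
Contribution 2: 0.63 * 2.45 = 1.5435 wt%
S_blend = 0.70781 + 1.5435 = 2.25131

2.25131 wt%


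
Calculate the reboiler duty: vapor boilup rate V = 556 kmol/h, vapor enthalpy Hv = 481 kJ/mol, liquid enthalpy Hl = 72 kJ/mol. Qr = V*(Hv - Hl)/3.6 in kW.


Qr = 556 * (481 - 72) / 3.6 = 556 * 409 / 3.6 = 63170

63170 kW


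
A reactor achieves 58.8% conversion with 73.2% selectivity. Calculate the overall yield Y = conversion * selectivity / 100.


Overall yield = conversion (%) * selectivity (%) / 100
Conversion = 58.8%, Selectivity = 73.2%
Y = 58.8 * 73.2 / 100
= 43.0416 %

43.0416 %


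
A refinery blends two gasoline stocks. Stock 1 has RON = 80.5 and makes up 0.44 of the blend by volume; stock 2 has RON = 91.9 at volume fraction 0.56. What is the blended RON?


Linear blending: RON_blend = sum(vi * RONi)
Contribution 1: 0.44 * 80.5 = 35.42
Contribution 2: 0.56 * 91.9 = 51.464
RON_blend = 35.42 + 51.464 = 86.884

86.884


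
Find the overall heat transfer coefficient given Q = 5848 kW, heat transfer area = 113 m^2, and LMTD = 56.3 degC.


From Q = U*A*LMTD, U = Q / (A * LMTD)
U = 5848 / (113 * 56.3) = 5848 / 6361.9 = 0.9192

0.9192 kW/(m^2*K)


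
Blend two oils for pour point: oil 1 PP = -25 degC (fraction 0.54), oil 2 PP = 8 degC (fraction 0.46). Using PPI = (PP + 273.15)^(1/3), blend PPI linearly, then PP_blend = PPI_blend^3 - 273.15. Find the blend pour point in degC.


PPI_1 = (-25 + 273.15)^(1/3) = 6.284028
PPI_2 = (8 + 273.15)^(1/3) = 6.551077
PPI_blend = 0.54 * 6.284028 + 0.46 * 6.551077 = 6.406871
PP_blend = 6.406871^3 - 273.15 = 262.9892 - 273.15 = -10.16

-10.16 degC


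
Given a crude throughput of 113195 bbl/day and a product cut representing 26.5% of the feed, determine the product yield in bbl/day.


Crude throughput = 113195 bbl/day
Fraction yield = 26.5%
yield = throughput * fraction / 100
yield = 113195 * 26.5 / 100 = 29996.675

29996.675 bbl/day


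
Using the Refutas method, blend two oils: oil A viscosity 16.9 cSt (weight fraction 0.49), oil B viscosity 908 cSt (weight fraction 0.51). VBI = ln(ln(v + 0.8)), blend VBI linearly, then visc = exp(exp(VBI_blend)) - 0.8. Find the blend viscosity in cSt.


Refutas method: VBN_i = 14.534*ln(ln(visc_i + 0.8)) + 10.975, blended linearly by mass fraction; since VBN is linear in VBI_i = ln(ln(visc_i + 0.8)) and the fractions sum to 1, blend VBI directly: visc = exp(exp(VBI_blend)) - 0.8
VBI_1 = ln(ln(16.9 + 0.8)) = 1.05555
VBI_2 = ln(ln(908 + 0.8)) = 1.9187
VBI_blend = 0.49 * 1.05555 + 0.51 * 1.9187 = 1.49576
visc_blend = exp(exp(1.49576)) - 0.8 = 85.92

85.92 cSt


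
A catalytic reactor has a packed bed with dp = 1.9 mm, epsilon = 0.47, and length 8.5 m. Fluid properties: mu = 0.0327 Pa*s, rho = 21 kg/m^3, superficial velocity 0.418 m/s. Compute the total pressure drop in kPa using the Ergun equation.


dp = 1.9 mm = 0.0019 m
Viscous term = 150*0.0327*0.418*(1-0.47)^2 / (0.0019^2*0.47^3) = 1536620
Inertial term = 1.75*21*0.418^2*(1-0.47) / (0.0019*0.47^3) = 17252
dP/L = 1536620 + 17252 = 1553870 Pa/m
dP = 1553870 * 8.5 / 1000 = 13210 kPa

13210 kPa


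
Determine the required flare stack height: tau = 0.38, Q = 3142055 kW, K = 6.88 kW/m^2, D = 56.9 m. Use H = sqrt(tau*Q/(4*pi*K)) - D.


tau*Q/(4*pi*K) = 0.38 * 3142055 / (4 * pi * 6.88) = 13810.2
sqrt(13810.2) = 117.517
H = 117.517 - 56.9 = 60.62

60.62 m


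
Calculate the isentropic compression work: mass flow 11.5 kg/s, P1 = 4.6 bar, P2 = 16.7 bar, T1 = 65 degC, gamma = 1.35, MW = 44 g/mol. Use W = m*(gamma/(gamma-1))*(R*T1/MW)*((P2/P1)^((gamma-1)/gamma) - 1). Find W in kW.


Isentropic work: W = m*(gamma/(gamma-1))*(R*T1/MW)*((P2/P1)^((gamma-1)/gamma) - 1)
T1 = 65 + 273.15 = 338.15 K
Pressure ratio = 16.7 / 4.6 = 3.63043
Exponent = (1.35 - 1)/1.35 = 0.259259
(P2/P1)^exp - 1 = 3.63043^0.259259 - 1 = 0.396928
W = 11.5 * 1.35 / 0.35 * 8.314 * 338.15 / 44 * 0.396928 = 1125

1125 kW


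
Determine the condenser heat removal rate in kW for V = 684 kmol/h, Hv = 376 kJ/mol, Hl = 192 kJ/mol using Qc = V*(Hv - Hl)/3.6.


Qc = 684 * (376 - 192) / 3.6 = 684 * 184 / 3.6 = 34960

34960 kW


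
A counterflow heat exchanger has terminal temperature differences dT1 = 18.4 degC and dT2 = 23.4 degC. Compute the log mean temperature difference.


LMTD = (dT1 - dT2) / ln(dT1/dT2)
= (18.4 - 23.4) / ln(18.4 / 23.4) = -5 / -0.240385 = 20.80

20.80 degC


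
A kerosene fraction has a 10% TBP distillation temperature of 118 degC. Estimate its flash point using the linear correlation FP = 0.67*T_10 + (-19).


FP = 0.67 * 118 + (-19) = 60.06

60.06 degC


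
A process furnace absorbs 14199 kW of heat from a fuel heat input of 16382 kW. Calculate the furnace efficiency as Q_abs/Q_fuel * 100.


Furnace efficiency = Q_absorbed / Q_fuel * 100
= 14199 / 16382 * 100 = 86.67

86.67 %


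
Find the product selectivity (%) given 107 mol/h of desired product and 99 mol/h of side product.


Selectivity = desired / (desired + undesired) * 100
Total products = 107 + 99 = 206 mol/h
S = 107 / 206 * 100
= 0.5194 * 100
= 51.94 %

51.94 %


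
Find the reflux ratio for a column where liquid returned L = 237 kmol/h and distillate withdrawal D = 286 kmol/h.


Reflux ratio definition: R = L / D (liquid returned / distillate withdrawn)
L = 237 kmol/h, D = 286 kmol/h
R = 237 / 286 = 0.8287

0.8287


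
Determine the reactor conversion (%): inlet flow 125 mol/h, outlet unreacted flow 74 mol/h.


X = (F_in - F_out) / F_in * 100
Moles reacted = 125 - 74 = 51
X = 51 / 125 * 100
= 0.4080 * 100
= 40.80 %

40.80 %


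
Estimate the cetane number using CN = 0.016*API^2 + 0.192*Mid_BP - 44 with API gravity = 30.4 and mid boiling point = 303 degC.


CN = 0.016 * 30.4^2 + 0.192 * 303 - 44
CN = 14.78656 + 58.176 - 44 = 28.96256

28.96256


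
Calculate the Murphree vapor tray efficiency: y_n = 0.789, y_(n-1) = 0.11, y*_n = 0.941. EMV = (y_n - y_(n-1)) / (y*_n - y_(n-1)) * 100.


Murphree vapor efficiency: EMV = (y_n - y_(n-1)) / (y*_n - y_(n-1)) * 100
EMV = (0.789 - 0.11) / (0.941 - 0.11) * 100 = 0.679 / 0.831 * 100 = 81.71

81.71 %


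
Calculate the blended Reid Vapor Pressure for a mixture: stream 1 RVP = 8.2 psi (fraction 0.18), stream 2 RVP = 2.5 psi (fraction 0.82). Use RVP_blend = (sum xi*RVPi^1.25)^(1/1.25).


Chevron index: RVP_blend = (sum xi*RVPi^1.25)^(1/1.25)
RVP^1.25 terms: 0.18 * 8.2^1.25 + 0.82 * 2.5^1.25 = 5.07544
RVP_blend = 5.07544^(1/1.25) = 3.668

3.668 psi


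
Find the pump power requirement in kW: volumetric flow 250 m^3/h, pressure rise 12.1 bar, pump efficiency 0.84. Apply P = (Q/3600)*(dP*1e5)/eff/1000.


Q = 250 / 3600 = 0.0694444 m^3/s
P = 0.0694444 * (12.1 * 1e5) / 0.84 / 1000 = 100.0

100.0 kW


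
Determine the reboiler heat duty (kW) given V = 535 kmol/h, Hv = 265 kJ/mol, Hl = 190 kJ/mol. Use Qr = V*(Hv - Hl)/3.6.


Qr = 535 * (265 - 190) / 3.6 = 535 * 75 / 3.6 = 11150

11150 kW


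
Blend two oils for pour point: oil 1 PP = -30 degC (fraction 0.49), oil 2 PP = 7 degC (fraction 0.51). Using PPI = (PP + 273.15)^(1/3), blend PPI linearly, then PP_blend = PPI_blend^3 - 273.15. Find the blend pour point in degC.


PPI_1 = (-30 + 273.15)^(1/3) = 6.241535
PPI_2 = (7 + 273.15)^(1/3) = 6.543301
PPI_blend = 0.49 * 6.241535 + 0.51 * 6.543301 = 6.395436
PP_blend = 6.395436^3 - 273.15 = 261.5836 - 273.15 = -11.57

-11.57 degC


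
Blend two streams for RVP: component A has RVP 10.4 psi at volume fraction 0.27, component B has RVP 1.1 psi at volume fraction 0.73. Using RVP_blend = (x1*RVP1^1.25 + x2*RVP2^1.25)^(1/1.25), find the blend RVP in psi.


Chevron index: RVP_blend = (sum xi*RVPi^1.25)^(1/1.25)
RVP^1.25 terms: 0.27 * 10.4^1.25 + 0.73 * 1.1^1.25 = 5.86497
RVP_blend = 5.86497^(1/1.25) = 4.117

4.117 psi


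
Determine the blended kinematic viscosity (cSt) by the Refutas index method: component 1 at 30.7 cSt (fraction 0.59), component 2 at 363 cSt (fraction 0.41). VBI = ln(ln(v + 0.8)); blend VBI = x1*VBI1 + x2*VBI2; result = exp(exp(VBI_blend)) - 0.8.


Refutas method: VBN_i = 14.534*ln(ln(visc_i + 0.8)) + 10.975, blended linearly by mass fraction; since VBN is linear in VBI_i = ln(ln(visc_i + 0.8)) and the fractions sum to 1, blend VBI directly: visc = exp(exp(VBI_blend)) - 0.8
VBI_1 = ln(ln(30.7 + 0.8)) = 1.23837
VBI_2 = ln(ln(363 + 0.8)) = 1.77438
VBI_blend = 0.59 * 1.23837 + 0.41 * 1.77438 = 1.45813
visc_blend = exp(exp(1.45813)) - 0.8 = 72.75

72.75 cSt


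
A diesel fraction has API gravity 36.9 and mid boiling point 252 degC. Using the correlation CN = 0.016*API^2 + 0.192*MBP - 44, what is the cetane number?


CN = 0.016 * 36.9^2 + 0.192 * 252 - 44
CN = 21.78576 + 48.384 - 44 = 26.16976

26.16976


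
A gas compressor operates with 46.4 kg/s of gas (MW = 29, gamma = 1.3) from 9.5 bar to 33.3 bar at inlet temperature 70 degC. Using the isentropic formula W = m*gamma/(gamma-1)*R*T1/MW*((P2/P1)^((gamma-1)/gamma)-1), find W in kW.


Isentropic work: W = m*(gamma/(gamma-1))*(R*T1/MW)*((P2/P1)^((gamma-1)/gamma) - 1)
T1 = 70 + 273.15 = 343.15 K
Pressure ratio = 33.3 / 9.5 = 3.50526
Exponent = (1.3 - 1)/1.3 = 0.230769
(P2/P1)^exp - 1 = 3.50526^0.230769 - 1 = 0.335687
W = 46.4 * 1.3 / 0.3 * 8.314 * 343.15 / 29 * 0.335687 = 6640

6640 kW


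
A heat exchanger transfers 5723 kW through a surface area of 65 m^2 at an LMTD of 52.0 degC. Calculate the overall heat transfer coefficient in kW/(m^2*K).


From Q = U*A*LMTD, U = Q / (A * LMTD)
U = 5723 / (65 * 52.0) = 5723 / 3380 = 1.693

1.693 kW/(m^2*K)


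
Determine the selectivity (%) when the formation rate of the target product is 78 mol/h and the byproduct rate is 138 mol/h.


Selectivity = desired / (desired + undesired) * 100
Total products = 78 + 138 = 216 mol/h
S = 78 / 216 * 100
= 0.3611 * 100
= 36.11 %

36.11 %


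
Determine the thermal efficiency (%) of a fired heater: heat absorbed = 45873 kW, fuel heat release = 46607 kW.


Furnace efficiency = Q_absorbed / Q_fuel * 100
= 45873 / 46607 * 100 = 98.43

98.43 %


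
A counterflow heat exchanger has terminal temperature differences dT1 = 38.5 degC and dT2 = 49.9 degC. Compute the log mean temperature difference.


LMTD = (dT1 - dT2) / ln(dT1/dT2)
= (38.5 - 49.9) / ln(38.5 / 49.9) = -11.4 / -0.259363 = 43.95

43.95 degC


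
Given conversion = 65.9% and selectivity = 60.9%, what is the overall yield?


Overall yield = conversion (%) * selectivity (%) / 100
Conversion = 65.9%, Selectivity = 60.9%
Y = 65.9 * 60.9 / 100
= 40.1331 %

40.1331 %


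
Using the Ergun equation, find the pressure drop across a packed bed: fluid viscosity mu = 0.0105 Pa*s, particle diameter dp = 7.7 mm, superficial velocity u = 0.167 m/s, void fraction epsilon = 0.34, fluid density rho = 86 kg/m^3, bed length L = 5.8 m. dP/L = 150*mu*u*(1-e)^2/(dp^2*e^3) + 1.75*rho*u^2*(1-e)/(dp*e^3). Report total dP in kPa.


dp = 7.7 mm = 0.0077 m
Viscous term = 150*0.0105*0.167*(1-0.34)^2 / (0.0077^2*0.34^3) = 49166.2
Inertial term = 1.75*86*0.167^2*(1-0.34) / (0.0077*0.34^3) = 9153.47
dP/L = 49166.2 + 9153.47 = 58319.7 Pa/m
dP = 58319.7 * 5.8 / 1000 = 338.3 kPa

338.3 kPa


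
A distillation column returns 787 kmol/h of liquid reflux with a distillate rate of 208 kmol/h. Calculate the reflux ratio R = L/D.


Reflux ratio definition: R = L / D (liquid returned / distillate withdrawn)
L = 787 kmol/h, D = 208 kmol/h
R = 787 / 208 = 3.784

3.784


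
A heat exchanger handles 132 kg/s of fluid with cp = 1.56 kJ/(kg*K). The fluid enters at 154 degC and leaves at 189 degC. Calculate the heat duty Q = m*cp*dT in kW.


Q = m_dot * cp * delta_T
delta_T = 189 - 154 = 35 K
Q = 132 * 1.56 * 35
= 205.92 * 35
= 7207.2 kW

7207.2 kW


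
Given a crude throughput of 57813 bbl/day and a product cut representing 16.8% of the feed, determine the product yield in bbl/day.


Crude throughput = 57813 bbl/day
Fraction yield = 16.8%
yield = throughput * fraction / 100
yield = 57813 * 16.8 / 100 = 9712.584

9712.584 bbl/day


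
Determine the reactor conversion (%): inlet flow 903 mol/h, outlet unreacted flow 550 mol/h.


X = (F_in - F_out) / F_in * 100
Moles reacted = 903 - 550 = 353
X = 353 / 903 * 100
= 0.3909 * 100
= 39.09 %

39.09 %


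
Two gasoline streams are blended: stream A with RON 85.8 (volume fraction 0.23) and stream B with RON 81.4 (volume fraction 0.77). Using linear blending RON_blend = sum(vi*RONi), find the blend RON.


Linear blending: RON_blend = sum(vi * RONi)
Contribution 1: 0.23 * 85.8 = 19.734
Contribution 2: 0.77 * 81.4 = 62.678
RON_blend = 19.734 + 62.678 = 82.412

82.412


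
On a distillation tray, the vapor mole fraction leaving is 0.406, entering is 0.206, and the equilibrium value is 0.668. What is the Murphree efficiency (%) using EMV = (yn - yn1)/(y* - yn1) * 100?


Murphree vapor efficiency: EMV = (y_n - y_(n-1)) / (y*_n - y_(n-1)) * 100
EMV = (0.406 - 0.206) / (0.668 - 0.206) * 100 = 0.2 / 0.462 * 100 = 43.29

43.29 %


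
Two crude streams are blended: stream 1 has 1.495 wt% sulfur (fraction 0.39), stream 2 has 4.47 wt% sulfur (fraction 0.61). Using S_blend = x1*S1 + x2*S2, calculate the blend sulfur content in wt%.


Linear sulfur blending: S_blend = x1*S1 + x2*S2
Contribution 1: 0.39 * 1.495 = 0.58305 wt%
Contribution 2: 0.61 * 4.47 = 2.7267 wt%
S_blend = 0.58305 + 2.7267 = 3.30975

3.30975 wt%


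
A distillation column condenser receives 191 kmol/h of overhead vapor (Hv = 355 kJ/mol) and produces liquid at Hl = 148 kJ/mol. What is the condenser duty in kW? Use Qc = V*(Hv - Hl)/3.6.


Qc = 191 * (355 - 148) / 3.6 = 191 * 207 / 3.6 = 10980

10980 kW


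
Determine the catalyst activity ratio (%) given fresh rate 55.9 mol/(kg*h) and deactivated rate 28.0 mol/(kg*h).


Activity (%) = (rate_used / rate_fresh) * 100
rate_used = 28.0, rate_fresh = 55.9
= (28.0 / 55.9) * 100
= 0.5009 * 100 = 50.09

50.09 %


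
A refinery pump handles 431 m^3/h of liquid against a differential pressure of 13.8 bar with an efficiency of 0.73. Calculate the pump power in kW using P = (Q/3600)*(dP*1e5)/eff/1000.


Q = 431 / 3600 = 0.119722 m^3/s
P = 0.119722 * (13.8 * 1e5) / 0.73 / 1000 = 226.3

226.3 kW


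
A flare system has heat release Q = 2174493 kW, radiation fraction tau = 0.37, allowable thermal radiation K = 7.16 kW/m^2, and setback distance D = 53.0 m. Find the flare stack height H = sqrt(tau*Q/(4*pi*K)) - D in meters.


tau*Q/(4*pi*K) = 0.37 * 2174493 / (4 * pi * 7.16) = 8942.05
sqrt(8942.05) = 94.5624
H = 94.5624 - 53.0 = 41.56

41.56 m


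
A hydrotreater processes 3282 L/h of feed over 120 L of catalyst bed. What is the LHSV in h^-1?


LHSV = volumetric feed rate / catalyst volume
= 3282 L/h / 120 L
= 27.35 h^-1

27.35 h^-1


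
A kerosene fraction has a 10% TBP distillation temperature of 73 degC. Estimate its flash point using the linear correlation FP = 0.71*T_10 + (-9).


FP = 0.71 * 73 + (-9) = 42.83

42.83 degC


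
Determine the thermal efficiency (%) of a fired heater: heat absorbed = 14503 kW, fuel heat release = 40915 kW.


Furnace efficiency = Q_absorbed / Q_fuel * 100
= 14503 / 40915 * 100 = 35.45

35.45 %
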